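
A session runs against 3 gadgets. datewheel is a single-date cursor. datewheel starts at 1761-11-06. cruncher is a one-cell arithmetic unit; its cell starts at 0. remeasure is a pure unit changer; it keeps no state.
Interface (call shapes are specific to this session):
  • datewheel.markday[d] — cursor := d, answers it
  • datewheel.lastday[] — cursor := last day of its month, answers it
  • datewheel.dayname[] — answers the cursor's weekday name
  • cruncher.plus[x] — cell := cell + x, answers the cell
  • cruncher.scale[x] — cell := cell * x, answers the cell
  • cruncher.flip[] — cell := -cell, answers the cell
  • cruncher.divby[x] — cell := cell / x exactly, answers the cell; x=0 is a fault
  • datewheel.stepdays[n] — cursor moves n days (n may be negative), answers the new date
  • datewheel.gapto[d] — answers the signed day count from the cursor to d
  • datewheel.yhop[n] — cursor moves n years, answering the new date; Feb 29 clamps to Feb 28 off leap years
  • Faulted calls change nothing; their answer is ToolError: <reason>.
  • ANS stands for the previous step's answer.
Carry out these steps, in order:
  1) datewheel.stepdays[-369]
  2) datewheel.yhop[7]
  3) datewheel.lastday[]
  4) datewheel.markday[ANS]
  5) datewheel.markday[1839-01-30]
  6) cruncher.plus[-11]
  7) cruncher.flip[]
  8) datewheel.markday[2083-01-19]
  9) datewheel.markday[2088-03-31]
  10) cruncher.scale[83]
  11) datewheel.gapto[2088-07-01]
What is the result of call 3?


Answer: 1767-11-30

Derivation:
-- datewheel.stepdays(n='-369') == 1760-11-02
-- datewheel.yhop(n='7') == 1767-11-02
-- datewheel.lastday() == 1767-11-30
-- datewheel.markday(d='ANS') == 1767-11-30
-- datewheel.markday(d='1839-01-30') == 1839-01-30
-- cruncher.plus(x='-11') == -11
-- cruncher.flip() == 11
-- datewheel.markday(d='2083-01-19') == 2083-01-19
-- datewheel.markday(d='2088-03-31') == 2088-03-31
-- cruncher.scale(x='83') == 913
-- datewheel.gapto(d='2088-07-01') == 92


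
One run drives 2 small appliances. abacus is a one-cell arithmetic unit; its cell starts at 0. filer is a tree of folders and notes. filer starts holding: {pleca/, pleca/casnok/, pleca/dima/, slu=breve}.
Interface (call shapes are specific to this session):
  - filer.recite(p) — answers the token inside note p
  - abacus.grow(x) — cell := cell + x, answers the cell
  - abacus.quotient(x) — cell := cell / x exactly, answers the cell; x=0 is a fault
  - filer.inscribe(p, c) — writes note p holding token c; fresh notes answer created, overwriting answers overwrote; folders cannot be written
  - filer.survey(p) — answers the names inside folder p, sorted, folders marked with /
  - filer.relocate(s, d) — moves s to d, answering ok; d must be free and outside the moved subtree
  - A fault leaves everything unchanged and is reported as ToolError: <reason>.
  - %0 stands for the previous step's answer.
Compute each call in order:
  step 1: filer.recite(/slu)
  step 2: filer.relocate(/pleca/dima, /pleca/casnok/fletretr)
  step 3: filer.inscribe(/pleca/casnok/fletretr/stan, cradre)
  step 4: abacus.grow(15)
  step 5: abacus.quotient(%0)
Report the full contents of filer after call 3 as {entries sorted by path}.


;; recite(p='/slu') : breve
;; relocate(s='/pleca/dima', d='/pleca/casnok/fletretr') : ok
;; inscribe(p='/pleca/casnok/fletretr/stan', c='cradre') : created
;; grow(x='15') : 15
;; quotient(x='%0') : 1

Answer: {pleca/, pleca/casnok/, pleca/casnok/fletretr/, pleca/casnok/fletretr/stan=cradre, slu=breve}


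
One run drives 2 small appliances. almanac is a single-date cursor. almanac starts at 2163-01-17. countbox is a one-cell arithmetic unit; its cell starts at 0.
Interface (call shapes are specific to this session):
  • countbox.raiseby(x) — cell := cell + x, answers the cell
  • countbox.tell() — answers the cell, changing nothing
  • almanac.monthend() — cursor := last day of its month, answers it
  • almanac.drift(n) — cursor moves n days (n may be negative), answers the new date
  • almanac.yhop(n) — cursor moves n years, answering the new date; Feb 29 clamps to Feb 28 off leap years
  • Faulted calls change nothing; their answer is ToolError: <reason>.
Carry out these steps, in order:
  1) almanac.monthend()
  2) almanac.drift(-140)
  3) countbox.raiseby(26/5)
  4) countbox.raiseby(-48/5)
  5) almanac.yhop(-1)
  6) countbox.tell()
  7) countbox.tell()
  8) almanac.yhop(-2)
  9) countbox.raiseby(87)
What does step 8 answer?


Answer: 2159-09-13

Derivation:
==> almanac.monthend()
<== 2163-01-31
==> almanac.drift(n='-140')
<== 2162-09-13
==> countbox.raiseby(x='26/5')
<== 26/5
==> countbox.raiseby(x='-48/5')
<== -22/5
==> almanac.yhop(n='-1')
<== 2161-09-13
==> countbox.tell()
<== -22/5
==> countbox.tell()
<== -22/5
==> almanac.yhop(n='-2')
<== 2159-09-13
==> countbox.raiseby(x='87')
<== 413/5


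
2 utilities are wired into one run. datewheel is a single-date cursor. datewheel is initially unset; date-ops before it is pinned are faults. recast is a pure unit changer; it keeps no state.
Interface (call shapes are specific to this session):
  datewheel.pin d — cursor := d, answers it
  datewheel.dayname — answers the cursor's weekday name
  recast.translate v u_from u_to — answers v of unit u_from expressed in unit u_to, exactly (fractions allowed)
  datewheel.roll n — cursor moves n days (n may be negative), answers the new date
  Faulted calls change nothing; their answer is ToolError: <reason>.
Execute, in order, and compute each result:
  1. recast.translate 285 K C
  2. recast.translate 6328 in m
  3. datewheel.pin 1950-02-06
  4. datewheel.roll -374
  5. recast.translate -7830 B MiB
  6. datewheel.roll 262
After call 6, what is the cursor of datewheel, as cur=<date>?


Answer: cur=1949-10-17

Derivation:
I run recast.translate with v='285', u_from='K', u_to='C', and see 237/20.
I call recast.translate with v='6328', u_from='in', u_to='m', — result: 100457/625.
Then datewheel.pin with d='1950-02-06', → 1950-02-06.
I run datewheel.roll with n='-374', which returns 1949-01-28.
I run recast.translate with v='-7830', u_from='B', u_to='MiB', and get -3915/524288.
I call datewheel.roll with n='262', which returns 1949-10-17.


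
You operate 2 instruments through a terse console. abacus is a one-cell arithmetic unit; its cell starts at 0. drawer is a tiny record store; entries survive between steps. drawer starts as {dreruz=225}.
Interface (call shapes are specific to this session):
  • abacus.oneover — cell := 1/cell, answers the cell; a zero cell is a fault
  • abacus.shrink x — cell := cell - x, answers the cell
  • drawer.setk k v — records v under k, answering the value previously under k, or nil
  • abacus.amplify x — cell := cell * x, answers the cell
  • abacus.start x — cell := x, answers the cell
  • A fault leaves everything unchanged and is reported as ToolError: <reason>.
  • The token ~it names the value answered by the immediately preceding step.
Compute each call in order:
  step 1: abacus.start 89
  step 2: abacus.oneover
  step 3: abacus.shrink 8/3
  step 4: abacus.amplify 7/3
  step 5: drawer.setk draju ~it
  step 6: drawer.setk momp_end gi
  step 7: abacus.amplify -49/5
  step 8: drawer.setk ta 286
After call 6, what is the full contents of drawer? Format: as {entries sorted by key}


I try abacus.start using x→89, and get 89.
Next I call abacus.oneover(): 1/89.
I try abacus.shrink using x→8/3, and get -709/267.
Next I call abacus.amplify using x→7/3, → -4963/801.
Now I run drawer.setk using k→draju, v→~it, and see nil.
I run drawer.setk using k→momp_end, v→gi, and observe nil.
Calling abacus.amplify using x→-49/5: 243187/4005.
Calling drawer.setk using k→ta, v→286, and see nil.

Answer: {draju=-4963/801, dreruz=225, momp_end=gi}


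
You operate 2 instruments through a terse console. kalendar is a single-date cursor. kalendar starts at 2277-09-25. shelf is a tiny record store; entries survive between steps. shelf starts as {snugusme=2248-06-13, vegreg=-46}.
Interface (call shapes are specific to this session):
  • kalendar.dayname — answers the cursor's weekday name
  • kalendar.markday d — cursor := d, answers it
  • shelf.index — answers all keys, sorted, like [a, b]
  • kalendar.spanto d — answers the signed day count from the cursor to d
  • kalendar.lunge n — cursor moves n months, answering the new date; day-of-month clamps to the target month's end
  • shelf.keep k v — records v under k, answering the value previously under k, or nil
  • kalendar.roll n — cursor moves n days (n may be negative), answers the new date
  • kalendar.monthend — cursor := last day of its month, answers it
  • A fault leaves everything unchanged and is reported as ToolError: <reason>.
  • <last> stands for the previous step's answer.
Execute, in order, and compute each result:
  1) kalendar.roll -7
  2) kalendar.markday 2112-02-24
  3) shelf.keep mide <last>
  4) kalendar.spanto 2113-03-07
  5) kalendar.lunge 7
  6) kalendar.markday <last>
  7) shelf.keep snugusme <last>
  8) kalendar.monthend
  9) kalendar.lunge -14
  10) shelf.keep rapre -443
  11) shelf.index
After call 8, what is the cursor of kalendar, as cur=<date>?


>>> roll -7
  2277-09-18
>>> markday 2112-02-24
  2112-02-24
>>> keep mide <last>
  nil
>>> spanto 2113-03-07
  377
>>> lunge 7
  2112-09-24
>>> markday <last>
  2112-09-24
>>> keep snugusme <last>
  2248-06-13
>>> monthend
  2112-09-30
>>> lunge -14
  2111-07-30
>>> keep rapre -443
  nil
>>> index
  [mide, rapre, snugusme, vegreg]

Answer: cur=2112-09-30


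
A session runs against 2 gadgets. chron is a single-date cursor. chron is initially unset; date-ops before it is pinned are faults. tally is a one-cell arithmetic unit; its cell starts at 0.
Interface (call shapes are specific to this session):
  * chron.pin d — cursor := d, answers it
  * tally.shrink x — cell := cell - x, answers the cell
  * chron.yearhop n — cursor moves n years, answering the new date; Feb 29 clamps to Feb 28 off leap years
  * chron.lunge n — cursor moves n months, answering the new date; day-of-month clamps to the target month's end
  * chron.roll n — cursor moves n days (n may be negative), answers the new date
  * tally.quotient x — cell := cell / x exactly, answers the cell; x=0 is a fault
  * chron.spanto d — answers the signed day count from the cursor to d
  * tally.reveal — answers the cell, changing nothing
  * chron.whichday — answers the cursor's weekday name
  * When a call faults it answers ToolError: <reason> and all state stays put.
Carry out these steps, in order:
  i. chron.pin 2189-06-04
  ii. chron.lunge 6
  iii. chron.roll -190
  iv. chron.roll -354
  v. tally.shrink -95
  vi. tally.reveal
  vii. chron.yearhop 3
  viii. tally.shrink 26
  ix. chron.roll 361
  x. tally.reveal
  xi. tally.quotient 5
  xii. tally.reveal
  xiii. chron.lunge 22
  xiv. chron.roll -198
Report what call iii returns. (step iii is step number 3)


Answer: 2189-05-28

Derivation:
[in] chron.pin d→2189-06-04
  2189-06-04
[in] chron.lunge n→6
  2189-12-04
[in] chron.roll n→-190
  2189-05-28
[in] chron.roll n→-354
  2188-06-08
[in] tally.shrink x→-95
  95
[in] tally.reveal
  95
[in] chron.yearhop n→3
  2191-06-08
[in] tally.shrink x→26
  69
[in] chron.roll n→361
  2192-06-03
[in] tally.reveal
  69
[in] tally.quotient x→5
  69/5
[in] tally.reveal
  69/5
[in] chron.lunge n→22
  2194-04-03
[in] chron.roll n→-198
  2193-09-17


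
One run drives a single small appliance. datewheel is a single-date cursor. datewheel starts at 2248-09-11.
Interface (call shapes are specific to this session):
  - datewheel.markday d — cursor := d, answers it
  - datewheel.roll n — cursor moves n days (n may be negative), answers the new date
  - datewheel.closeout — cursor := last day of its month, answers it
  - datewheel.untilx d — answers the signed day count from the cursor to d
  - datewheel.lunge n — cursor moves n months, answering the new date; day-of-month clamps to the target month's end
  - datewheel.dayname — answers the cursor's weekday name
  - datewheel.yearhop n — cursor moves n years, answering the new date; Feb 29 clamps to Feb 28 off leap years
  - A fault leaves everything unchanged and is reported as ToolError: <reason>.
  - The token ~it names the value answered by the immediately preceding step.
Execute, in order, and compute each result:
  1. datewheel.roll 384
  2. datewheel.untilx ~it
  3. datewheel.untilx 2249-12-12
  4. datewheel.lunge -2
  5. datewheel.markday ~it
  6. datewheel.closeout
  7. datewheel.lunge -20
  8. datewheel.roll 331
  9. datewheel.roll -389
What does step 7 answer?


I invoke datewheel.roll with n=384, and observe 2249-09-30.
Calling datewheel.untilx with d=~it, giving 0.
I run datewheel.untilx with d=2249-12-12, giving 73.
I call datewheel.lunge with n=-2, giving 2249-07-30.
Now I run datewheel.markday with d=~it, and observe 2249-07-30.
Now I run datewheel.closeout(), giving 2249-07-31.
I invoke datewheel.lunge with n=-20, giving 2247-11-30.
I run datewheel.roll with n=331: 2248-10-26.
Now I run datewheel.roll with n=-389, and get 2247-10-03.

Answer: 2247-11-30


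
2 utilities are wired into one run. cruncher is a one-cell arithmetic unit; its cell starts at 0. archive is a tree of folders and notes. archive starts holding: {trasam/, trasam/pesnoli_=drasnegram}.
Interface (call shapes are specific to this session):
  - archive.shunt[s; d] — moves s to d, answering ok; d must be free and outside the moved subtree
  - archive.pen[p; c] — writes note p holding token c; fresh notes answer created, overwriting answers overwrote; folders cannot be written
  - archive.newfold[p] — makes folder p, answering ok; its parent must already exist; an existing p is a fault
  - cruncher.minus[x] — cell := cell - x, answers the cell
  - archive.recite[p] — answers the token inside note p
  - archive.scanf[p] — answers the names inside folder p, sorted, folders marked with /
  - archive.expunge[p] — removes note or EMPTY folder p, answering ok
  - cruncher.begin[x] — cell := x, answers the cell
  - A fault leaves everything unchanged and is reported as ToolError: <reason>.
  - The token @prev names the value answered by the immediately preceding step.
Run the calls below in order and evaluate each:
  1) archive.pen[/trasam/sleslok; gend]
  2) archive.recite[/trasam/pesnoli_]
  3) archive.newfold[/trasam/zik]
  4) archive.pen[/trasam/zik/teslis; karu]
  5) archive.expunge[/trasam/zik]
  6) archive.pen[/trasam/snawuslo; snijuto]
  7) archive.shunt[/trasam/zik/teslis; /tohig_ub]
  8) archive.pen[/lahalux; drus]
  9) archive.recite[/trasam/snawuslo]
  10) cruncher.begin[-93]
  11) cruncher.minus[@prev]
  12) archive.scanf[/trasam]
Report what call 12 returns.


Answer: [pesnoli_, sleslok, snawuslo, zik/]

Derivation:
;; archive.pen(p=/trasam/sleslok, c=gend) == created
;; archive.recite(p=/trasam/pesnoli_) == drasnegram
;; archive.newfold(p=/trasam/zik) == ok
;; archive.pen(p=/trasam/zik/teslis, c=karu) == created
;; archive.expunge(p=/trasam/zik) == ToolError: not empty
;; archive.pen(p=/trasam/snawuslo, c=snijuto) == created
;; archive.shunt(s=/trasam/zik/teslis, d=/tohig_ub) == ok
;; archive.pen(p=/lahalux, c=drus) == created
;; archive.recite(p=/trasam/snawuslo) == snijuto
;; cruncher.begin(x=-93) == -93
;; cruncher.minus(x=@prev) == 0
;; archive.scanf(p=/trasam) == [pesnoli_, sleslok, snawuslo, zik/]


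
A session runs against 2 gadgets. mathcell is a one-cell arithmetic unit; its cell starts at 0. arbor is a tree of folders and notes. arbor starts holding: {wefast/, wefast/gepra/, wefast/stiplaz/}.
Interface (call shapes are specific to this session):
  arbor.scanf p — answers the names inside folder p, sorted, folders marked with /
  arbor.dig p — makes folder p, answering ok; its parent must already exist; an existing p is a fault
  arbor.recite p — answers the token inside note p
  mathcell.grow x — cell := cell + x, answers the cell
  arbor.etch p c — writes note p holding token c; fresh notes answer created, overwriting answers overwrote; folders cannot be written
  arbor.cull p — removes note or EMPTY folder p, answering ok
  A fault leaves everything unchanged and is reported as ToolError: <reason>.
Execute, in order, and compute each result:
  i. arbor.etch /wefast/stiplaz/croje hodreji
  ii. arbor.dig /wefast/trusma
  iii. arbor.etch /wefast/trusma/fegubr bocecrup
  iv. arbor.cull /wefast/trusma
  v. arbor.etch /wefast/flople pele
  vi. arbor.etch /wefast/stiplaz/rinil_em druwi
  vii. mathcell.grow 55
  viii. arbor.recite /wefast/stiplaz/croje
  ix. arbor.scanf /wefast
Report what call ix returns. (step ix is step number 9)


Do: arbor.etch[p→/wefast/stiplaz/croje; c→hodreji]
See: created
Do: arbor.dig[p→/wefast/trusma]
See: ok
Do: arbor.etch[p→/wefast/trusma/fegubr; c→bocecrup]
See: created
Do: arbor.cull[p→/wefast/trusma]
See: ToolError: not empty
Do: arbor.etch[p→/wefast/flople; c→pele]
See: created
Do: arbor.etch[p→/wefast/stiplaz/rinil_em; c→druwi]
See: created
Do: mathcell.grow[x→55]
See: 55
Do: arbor.recite[p→/wefast/stiplaz/croje]
See: hodreji
Do: arbor.scanf[p→/wefast]
See: [flople, gepra/, stiplaz/, trusma/]

Answer: [flople, gepra/, stiplaz/, trusma/]


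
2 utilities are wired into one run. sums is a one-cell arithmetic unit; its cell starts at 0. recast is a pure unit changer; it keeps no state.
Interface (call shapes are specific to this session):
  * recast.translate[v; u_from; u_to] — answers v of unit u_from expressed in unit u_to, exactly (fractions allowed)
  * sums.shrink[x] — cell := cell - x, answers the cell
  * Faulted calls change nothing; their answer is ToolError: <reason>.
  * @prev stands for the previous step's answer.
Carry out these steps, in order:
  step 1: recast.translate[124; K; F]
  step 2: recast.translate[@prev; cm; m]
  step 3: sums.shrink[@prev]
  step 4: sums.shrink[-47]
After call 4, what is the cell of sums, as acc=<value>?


Act: recast.translate[v→124; u_from→K; u_to→F]
Obs: -23647/100
Act: recast.translate[v→@prev; u_from→cm; u_to→m]
Obs: -23647/10000
Act: sums.shrink[x→@prev]
Obs: 23647/10000
Act: sums.shrink[x→-47]
Obs: 493647/10000

Answer: acc=493647/10000


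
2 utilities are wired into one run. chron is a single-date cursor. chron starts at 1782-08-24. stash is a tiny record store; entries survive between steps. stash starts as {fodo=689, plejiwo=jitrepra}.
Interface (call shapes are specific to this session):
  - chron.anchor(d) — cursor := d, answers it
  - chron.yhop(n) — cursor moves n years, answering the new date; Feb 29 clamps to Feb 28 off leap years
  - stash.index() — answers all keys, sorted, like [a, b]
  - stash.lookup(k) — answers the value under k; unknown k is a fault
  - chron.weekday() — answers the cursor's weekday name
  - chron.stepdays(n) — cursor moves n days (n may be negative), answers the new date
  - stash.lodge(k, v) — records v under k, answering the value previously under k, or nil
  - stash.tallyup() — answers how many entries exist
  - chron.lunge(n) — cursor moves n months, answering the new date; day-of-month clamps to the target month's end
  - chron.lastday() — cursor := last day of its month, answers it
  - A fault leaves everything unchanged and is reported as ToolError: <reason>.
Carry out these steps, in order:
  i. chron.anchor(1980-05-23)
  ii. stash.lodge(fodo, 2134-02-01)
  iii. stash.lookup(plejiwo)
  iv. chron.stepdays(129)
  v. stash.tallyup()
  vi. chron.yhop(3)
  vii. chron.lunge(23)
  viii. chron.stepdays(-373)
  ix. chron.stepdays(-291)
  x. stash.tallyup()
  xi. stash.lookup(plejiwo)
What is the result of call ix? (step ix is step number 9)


Answer: 1983-11-04

Derivation:
Using chron.anchor with 1980-05-23: 1980-05-23.
Then stash.lodge with fodo, 2134-02-01, → 689.
I invoke stash.lookup with plejiwo, which returns jitrepra.
I run chron.stepdays with 129, and observe 1980-09-29.
Calling stash.tallyup, and get 2.
I invoke chron.yhop with 3, and get 1983-09-29.
I use chron.lunge with 23, → 1985-08-29.
Invoking chron.stepdays with -373, and observe 1984-08-21.
I run chron.stepdays with -291, and get 1983-11-04.
I run stash.tallyup, and see 2.
Calling stash.lookup with plejiwo, and observe jitrepra.


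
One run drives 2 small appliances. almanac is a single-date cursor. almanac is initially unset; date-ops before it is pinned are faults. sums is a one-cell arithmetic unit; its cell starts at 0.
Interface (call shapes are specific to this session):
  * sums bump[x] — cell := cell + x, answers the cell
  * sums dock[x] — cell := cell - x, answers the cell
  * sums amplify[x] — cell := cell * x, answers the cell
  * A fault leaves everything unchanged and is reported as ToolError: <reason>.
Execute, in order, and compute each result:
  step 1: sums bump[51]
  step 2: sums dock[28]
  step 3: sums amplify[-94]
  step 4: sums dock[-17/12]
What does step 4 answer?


Answer: -25927/12

Derivation:
==> sums bump(x=51)
<== 51
==> sums dock(x=28)
<== 23
==> sums amplify(x=-94)
<== -2162
==> sums dock(x=-17/12)
<== -25927/12


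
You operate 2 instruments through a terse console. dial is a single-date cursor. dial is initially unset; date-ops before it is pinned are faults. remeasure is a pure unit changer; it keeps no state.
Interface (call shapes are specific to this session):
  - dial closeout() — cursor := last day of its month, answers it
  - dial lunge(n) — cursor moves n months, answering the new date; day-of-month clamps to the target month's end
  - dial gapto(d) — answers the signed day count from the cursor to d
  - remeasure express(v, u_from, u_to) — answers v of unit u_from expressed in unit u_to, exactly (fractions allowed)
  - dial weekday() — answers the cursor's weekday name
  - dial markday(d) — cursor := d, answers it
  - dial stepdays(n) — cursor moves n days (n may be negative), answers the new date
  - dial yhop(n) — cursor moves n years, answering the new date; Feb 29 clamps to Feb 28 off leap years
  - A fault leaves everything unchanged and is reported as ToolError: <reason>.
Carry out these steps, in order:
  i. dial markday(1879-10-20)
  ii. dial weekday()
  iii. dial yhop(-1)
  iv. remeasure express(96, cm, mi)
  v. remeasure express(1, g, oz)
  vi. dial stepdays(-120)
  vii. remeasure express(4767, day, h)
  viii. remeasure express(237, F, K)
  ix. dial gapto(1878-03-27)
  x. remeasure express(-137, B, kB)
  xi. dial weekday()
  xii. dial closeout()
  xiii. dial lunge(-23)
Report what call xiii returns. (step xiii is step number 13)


// dial markday(d=1879-10-20) == 1879-10-20
// dial weekday() == Monday
// dial yhop(n=-1) == 1878-10-20
// remeasure express(v=96, u_from=cm, u_to=mi) == 5/8382
// remeasure express(v=1, u_from=g, u_to=oz) == 1600000/45359237
// dial stepdays(n=-120) == 1878-06-22
// remeasure express(v=4767, u_from=day, u_to=h) == 114408
// remeasure express(v=237, u_from=F, u_to=K) == 69667/180
// dial gapto(d=1878-03-27) == -87
// remeasure express(v=-137, u_from=B, u_to=kB) == -137/1000
// dial weekday() == Saturday
// dial closeout() == 1878-06-30
// dial lunge(n=-23) == 1876-07-30

Answer: 1876-07-30


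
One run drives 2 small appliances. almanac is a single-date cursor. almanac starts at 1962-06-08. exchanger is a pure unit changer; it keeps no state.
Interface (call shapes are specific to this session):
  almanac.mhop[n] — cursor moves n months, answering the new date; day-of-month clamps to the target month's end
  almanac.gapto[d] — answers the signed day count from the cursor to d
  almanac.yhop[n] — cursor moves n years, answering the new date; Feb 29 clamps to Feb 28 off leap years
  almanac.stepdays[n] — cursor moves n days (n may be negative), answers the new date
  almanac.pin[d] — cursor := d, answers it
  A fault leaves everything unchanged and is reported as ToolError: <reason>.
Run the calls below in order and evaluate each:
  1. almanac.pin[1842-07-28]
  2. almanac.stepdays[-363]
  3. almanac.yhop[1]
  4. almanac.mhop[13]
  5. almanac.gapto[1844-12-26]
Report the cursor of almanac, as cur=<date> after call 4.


Answer: cur=1843-08-30

Derivation:
>> pin(d='1842-07-28')
<< 1842-07-28
>> stepdays(n='-363')
<< 1841-07-30
>> yhop(n='1')
<< 1842-07-30
>> mhop(n='13')
<< 1843-08-30
>> gapto(d='1844-12-26')
<< 484


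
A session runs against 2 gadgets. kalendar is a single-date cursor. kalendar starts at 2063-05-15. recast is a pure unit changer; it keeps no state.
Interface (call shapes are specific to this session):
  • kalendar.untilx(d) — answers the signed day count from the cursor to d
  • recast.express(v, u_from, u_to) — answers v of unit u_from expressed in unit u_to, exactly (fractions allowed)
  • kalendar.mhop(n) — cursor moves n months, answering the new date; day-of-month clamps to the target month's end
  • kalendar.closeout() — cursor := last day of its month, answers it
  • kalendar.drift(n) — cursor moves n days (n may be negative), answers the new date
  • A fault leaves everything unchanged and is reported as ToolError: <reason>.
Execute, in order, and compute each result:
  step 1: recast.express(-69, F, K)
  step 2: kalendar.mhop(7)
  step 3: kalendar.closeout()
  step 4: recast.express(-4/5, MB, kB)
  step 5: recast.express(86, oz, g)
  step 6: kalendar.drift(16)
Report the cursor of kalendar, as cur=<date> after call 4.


Answer: cur=2063-12-31

Derivation:
[in] recast.express v→-69 u_from→F u_to→K
[out] 39067/180
[in] kalendar.mhop n→7
[out] 2063-12-15
[in] kalendar.closeout
[out] 2063-12-31
[in] recast.express v→-4/5 u_from→MB u_to→kB
[out] -800
[in] recast.express v→86 u_from→oz u_to→g
[out] 1950447191/800000
[in] kalendar.drift n→16
[out] 2064-01-16


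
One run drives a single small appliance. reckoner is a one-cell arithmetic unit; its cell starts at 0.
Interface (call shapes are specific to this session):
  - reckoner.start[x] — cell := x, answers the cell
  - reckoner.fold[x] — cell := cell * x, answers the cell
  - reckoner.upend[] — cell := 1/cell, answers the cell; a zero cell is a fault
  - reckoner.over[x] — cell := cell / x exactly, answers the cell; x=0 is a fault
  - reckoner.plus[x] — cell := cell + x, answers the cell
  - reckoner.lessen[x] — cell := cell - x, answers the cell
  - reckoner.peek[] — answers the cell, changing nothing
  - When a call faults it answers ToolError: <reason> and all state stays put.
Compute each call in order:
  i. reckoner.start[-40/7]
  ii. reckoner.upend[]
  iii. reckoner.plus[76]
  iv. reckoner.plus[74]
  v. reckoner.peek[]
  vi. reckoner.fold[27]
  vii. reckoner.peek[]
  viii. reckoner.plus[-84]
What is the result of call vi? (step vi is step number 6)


-> start(-40/7)
<- -40/7
-> upend()
<- -7/40
-> plus(76)
<- 3033/40
-> plus(74)
<- 5993/40
-> peek()
<- 5993/40
-> fold(27)
<- 161811/40
-> peek()
<- 161811/40
-> plus(-84)
<- 158451/40

Answer: 161811/40


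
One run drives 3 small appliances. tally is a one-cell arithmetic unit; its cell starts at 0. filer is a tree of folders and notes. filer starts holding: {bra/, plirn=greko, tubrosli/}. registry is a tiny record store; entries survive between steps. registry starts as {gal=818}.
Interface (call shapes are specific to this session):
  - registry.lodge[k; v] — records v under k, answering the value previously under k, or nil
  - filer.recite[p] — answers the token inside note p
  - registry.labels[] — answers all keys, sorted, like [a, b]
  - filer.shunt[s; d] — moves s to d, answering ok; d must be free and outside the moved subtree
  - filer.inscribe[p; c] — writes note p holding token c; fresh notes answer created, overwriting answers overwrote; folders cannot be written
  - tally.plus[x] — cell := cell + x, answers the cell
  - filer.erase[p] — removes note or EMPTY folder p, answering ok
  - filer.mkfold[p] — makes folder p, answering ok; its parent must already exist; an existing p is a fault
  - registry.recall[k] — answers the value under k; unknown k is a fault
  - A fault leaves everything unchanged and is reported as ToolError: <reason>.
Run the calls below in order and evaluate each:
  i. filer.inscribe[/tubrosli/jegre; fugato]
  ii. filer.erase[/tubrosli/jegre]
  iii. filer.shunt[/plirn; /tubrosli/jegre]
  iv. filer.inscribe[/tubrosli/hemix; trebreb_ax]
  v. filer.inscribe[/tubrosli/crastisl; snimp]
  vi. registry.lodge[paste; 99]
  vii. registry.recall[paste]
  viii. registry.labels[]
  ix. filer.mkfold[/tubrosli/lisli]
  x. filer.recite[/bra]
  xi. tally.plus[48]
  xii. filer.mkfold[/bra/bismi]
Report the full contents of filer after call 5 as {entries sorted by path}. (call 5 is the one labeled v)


Answer: {bra/, tubrosli/, tubrosli/crastisl=snimp, tubrosli/hemix=trebreb_ax, tubrosli/jegre=greko}

Derivation:
Step: filer.inscribe[p: /tubrosli/jegre; c: fugato]
Result: created
Step: filer.erase[p: /tubrosli/jegre]
Result: ok
Step: filer.shunt[s: /plirn; d: /tubrosli/jegre]
Result: ok
Step: filer.inscribe[p: /tubrosli/hemix; c: trebreb_ax]
Result: created
Step: filer.inscribe[p: /tubrosli/crastisl; c: snimp]
Result: created
Step: registry.lodge[k: paste; v: 99]
Result: nil
Step: registry.recall[k: paste]
Result: 99
Step: registry.labels[]
Result: [gal, paste]
Step: filer.mkfold[p: /tubrosli/lisli]
Result: ok
Step: filer.recite[p: /bra]
Result: ToolError: is a directory
Step: tally.plus[x: 48]
Result: 48
Step: filer.mkfold[p: /bra/bismi]
Result: ok


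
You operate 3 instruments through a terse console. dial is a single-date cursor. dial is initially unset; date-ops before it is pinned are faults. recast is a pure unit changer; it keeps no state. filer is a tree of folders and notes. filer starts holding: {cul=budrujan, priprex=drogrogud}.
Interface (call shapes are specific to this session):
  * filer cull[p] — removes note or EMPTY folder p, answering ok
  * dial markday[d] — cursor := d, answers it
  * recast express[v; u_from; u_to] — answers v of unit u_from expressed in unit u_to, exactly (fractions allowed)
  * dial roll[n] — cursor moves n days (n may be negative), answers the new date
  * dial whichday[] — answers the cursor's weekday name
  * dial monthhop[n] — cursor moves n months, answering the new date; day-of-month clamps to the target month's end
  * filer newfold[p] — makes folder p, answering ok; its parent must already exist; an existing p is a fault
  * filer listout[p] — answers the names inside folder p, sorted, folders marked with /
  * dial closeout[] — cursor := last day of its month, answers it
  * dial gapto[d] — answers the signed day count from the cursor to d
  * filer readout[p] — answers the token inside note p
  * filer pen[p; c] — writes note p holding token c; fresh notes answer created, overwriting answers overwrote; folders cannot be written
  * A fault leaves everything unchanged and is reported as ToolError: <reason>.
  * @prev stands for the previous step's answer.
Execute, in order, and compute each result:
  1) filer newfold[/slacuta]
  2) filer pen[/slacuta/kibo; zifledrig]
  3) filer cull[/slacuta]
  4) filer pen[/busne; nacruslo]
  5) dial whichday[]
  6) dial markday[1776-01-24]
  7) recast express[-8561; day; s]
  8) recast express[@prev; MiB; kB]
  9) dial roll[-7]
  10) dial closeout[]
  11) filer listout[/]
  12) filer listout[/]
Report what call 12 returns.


→ filer newfold(/slacuta)
← ok
→ filer pen(/slacuta/kibo, zifledrig)
← created
→ filer cull(/slacuta)
← ToolError: not empty
→ filer pen(/busne, nacruslo)
← created
→ dial whichday()
← ToolError: no date set
→ dial markday(1776-01-24)
← 1776-01-24
→ recast express(-8561, day, s)
← -739670400
→ recast express(@prev, MiB, kB)
← -3878003146752/5
→ dial roll(-7)
← 1776-01-17
→ dial closeout()
← 1776-01-31
→ filer listout(/)
← [busne, cul, priprex, slacuta/]
→ filer listout(/)
← [busne, cul, priprex, slacuta/]

Answer: [busne, cul, priprex, slacuta/]


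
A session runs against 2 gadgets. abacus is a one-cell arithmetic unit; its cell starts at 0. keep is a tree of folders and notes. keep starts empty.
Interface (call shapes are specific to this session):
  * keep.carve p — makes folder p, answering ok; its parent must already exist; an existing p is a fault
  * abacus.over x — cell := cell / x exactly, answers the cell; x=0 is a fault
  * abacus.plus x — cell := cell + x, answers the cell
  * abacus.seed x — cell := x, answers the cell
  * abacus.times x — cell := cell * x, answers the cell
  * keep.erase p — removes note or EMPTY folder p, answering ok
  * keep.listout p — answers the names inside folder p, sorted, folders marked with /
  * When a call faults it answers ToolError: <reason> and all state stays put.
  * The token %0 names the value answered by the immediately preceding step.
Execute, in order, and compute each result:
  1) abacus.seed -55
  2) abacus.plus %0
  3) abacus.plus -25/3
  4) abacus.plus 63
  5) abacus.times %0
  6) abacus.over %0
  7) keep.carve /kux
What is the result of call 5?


Answer: 27556/9

Derivation:
[in] seed x='-55'
:: -55
[in] plus x='%0'
:: -110
[in] plus x='-25/3'
:: -355/3
[in] plus x='63'
:: -166/3
[in] times x='%0'
:: 27556/9
[in] over x='%0'
:: 1
[in] carve p='/kux'
:: ok


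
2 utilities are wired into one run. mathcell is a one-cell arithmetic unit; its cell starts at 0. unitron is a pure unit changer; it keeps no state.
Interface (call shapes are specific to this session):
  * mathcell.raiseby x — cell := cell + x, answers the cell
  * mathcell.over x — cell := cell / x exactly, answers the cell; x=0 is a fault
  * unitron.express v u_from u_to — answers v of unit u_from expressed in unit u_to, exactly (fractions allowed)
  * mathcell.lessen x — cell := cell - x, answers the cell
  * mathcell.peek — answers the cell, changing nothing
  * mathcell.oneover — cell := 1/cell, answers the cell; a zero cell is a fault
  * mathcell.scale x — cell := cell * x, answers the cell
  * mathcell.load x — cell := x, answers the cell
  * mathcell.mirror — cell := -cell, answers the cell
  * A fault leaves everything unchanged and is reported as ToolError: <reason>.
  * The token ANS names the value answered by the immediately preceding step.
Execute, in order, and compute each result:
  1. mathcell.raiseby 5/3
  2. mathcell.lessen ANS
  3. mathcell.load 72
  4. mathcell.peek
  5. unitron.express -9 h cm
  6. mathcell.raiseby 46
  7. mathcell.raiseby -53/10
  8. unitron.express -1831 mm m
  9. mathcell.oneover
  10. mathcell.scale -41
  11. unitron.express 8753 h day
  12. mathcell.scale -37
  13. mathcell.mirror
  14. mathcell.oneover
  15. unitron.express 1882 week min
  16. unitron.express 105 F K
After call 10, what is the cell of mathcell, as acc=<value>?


Next I call mathcell.raiseby(x: 5/3), which returns 5/3.
I invoke mathcell.lessen(x: ANS), and get 0.
I try mathcell.load(x: 72), — result: 72.
I run mathcell.peek, giving 72.
I use unitron.express(v: -9, u_from: h, u_to: cm), which returns ToolError: incompatible units.
Invoking mathcell.raiseby(x: 46): 118.
I invoke mathcell.raiseby(x: -53/10), which returns 1127/10.
I call unitron.express(v: -1831, u_from: mm, u_to: m), which returns -1831/1000.
I run mathcell.oneover(), and get 10/1127.
Using mathcell.scale(x: -41): -410/1127.
I run unitron.express(v: 8753, u_from: h, u_to: day), → 8753/24.
Invoking mathcell.scale(x: -37), and observe 15170/1127.
I invoke mathcell.mirror(), and see -15170/1127.
I run mathcell.oneover, and observe -1127/15170.
I try unitron.express(v: 1882, u_from: week, u_to: min), which returns 18970560.
I invoke unitron.express(v: 105, u_from: F, u_to: K), yielding 56467/180.

Answer: acc=-410/1127


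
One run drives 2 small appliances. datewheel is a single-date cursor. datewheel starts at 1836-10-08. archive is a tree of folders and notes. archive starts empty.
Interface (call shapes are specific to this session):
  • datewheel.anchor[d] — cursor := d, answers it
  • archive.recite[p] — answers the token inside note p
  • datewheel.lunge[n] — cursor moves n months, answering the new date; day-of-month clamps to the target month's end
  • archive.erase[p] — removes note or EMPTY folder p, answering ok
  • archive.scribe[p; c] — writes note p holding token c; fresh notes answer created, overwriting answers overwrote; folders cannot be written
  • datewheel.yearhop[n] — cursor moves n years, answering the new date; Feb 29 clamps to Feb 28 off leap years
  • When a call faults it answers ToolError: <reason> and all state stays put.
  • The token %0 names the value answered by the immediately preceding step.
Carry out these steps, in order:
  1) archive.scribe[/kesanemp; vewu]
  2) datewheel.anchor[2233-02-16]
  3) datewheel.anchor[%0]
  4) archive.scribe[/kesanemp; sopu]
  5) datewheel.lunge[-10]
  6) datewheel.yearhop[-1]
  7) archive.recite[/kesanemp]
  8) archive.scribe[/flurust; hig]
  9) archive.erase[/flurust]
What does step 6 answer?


Answer: 2231-04-16

Derivation:
[in] archive.scribe p=/kesanemp c=vewu
  created
[in] datewheel.anchor d=2233-02-16
  2233-02-16
[in] datewheel.anchor d=%0
  2233-02-16
[in] archive.scribe p=/kesanemp c=sopu
  overwrote
[in] datewheel.lunge n=-10
  2232-04-16
[in] datewheel.yearhop n=-1
  2231-04-16
[in] archive.recite p=/kesanemp
  sopu
[in] archive.scribe p=/flurust c=hig
  created
[in] archive.erase p=/flurust
  ok


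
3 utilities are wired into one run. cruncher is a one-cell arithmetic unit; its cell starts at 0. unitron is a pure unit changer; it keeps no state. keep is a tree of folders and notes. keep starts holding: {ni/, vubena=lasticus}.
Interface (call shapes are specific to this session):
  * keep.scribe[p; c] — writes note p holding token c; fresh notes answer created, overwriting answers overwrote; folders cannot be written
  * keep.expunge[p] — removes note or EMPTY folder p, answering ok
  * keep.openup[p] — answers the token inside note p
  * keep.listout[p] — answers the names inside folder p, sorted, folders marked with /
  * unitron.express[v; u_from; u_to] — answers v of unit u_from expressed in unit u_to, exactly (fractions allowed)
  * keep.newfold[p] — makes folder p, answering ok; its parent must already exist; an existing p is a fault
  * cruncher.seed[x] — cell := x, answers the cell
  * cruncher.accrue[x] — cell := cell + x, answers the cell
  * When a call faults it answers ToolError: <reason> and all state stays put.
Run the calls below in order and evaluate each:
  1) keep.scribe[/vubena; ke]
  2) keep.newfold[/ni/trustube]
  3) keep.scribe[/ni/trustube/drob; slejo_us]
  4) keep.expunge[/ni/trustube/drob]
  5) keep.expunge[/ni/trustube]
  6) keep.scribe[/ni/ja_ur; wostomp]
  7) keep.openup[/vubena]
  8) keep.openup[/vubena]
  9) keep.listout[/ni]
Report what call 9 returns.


[in] keep.scribe p→/vubena c→ke
= overwrote
[in] keep.newfold p→/ni/trustube
= ok
[in] keep.scribe p→/ni/trustube/drob c→slejo_us
= created
[in] keep.expunge p→/ni/trustube/drob
= ok
[in] keep.expunge p→/ni/trustube
= ok
[in] keep.scribe p→/ni/ja_ur c→wostomp
= created
[in] keep.openup p→/vubena
= ke
[in] keep.openup p→/vubena
= ke
[in] keep.listout p→/ni
= [ja_ur]

Answer: [ja_ur]


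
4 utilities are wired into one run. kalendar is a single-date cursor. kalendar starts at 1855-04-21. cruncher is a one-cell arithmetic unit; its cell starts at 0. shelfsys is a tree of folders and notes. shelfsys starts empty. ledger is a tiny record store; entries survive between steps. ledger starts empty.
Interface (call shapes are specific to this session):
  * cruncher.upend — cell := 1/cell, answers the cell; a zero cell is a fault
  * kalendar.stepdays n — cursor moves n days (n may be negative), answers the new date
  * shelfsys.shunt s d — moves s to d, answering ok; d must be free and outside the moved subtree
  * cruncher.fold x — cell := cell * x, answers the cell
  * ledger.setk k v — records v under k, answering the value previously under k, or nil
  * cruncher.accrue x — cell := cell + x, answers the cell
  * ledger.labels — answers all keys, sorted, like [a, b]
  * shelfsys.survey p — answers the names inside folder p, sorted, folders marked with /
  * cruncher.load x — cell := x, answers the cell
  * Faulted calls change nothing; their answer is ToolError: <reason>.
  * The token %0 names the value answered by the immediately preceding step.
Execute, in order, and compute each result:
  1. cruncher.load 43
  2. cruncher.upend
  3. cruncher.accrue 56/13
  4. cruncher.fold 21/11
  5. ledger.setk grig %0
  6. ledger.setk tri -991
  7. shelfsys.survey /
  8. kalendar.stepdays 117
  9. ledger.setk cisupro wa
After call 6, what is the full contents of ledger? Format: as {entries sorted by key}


# cruncher.load(43) => 43
# cruncher.upend() => 1/43
# cruncher.accrue(56/13) => 2421/559
# cruncher.fold(21/11) => 50841/6149
# ledger.setk(grig, %0) => nil
# ledger.setk(tri, -991) => nil
# shelfsys.survey(/) => []
# kalendar.stepdays(117) => 1855-08-16
# ledger.setk(cisupro, wa) => nil

Answer: {grig=50841/6149, tri=-991}
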